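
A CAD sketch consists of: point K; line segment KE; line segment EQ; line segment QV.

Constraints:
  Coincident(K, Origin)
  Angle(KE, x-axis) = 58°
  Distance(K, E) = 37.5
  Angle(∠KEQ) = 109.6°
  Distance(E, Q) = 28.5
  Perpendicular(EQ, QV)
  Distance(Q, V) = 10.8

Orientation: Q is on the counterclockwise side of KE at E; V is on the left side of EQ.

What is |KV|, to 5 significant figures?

47.845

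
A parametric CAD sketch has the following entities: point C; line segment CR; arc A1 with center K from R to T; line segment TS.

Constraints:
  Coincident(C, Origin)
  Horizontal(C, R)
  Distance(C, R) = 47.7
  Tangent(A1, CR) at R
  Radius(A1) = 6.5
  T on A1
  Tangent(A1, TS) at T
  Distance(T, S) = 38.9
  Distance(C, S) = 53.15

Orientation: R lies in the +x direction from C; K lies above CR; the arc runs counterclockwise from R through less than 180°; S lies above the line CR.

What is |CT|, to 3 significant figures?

54.1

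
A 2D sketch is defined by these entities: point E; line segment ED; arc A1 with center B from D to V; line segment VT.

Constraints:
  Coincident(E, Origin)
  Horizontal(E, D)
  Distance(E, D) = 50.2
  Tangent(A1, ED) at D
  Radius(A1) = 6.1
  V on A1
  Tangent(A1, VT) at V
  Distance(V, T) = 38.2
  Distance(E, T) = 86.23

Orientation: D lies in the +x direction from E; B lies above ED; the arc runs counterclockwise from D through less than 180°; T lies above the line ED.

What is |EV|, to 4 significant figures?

54.63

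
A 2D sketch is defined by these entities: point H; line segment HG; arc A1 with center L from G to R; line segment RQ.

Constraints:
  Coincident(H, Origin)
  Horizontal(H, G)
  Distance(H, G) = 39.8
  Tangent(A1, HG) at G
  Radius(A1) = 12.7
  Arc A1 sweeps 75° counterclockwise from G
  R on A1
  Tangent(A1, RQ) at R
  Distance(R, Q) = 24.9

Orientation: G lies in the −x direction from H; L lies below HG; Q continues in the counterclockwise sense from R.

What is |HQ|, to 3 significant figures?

67.4

H is at the origin; HG is horizontal with |HG| = 39.8 and G on the −x side, so G = (-39.8, 0.00). A1 meets HG tangentially, so LG is at right angles to HG, so L = G + (0, -12.7) = (-39.8, -12.7). On A1, G sits at bearing 90° from L; a 75° counterclockwise sweep puts R at bearing 165°, so R = L + 12.7·(cos 165°, sin 165°) = (-52.1, -9.41). Since A1 is tangent to RQ there, LR ⟂ RQ, so RQ runs along (−sin 165°, cos 165°); with |RQ| = 24.9, Q = (-58.5, -33.5). Then |HQ| = |Q − H| = 67.4.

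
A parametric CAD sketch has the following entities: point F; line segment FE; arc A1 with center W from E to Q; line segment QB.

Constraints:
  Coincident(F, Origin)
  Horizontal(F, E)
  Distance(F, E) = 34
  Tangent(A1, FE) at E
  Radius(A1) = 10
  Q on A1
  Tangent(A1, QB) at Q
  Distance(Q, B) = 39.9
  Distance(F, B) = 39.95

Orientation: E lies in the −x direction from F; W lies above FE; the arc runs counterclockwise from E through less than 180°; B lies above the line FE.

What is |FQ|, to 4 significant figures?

25.83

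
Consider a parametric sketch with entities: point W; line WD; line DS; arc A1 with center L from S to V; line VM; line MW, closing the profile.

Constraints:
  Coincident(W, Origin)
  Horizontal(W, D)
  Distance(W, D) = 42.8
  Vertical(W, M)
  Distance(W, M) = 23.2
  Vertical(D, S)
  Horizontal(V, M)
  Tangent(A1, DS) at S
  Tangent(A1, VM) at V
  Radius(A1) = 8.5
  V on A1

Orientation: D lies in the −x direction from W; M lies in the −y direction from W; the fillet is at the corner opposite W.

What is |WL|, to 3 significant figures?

37.3

WM is vertical with |WM| = 23.2 and M on the −y side, so M = (0.00, -23.2). The virtual corner opposite W is at (-42.8, -23.2). Tangency of A1 to DS means the radius LS is perpendicular to DS and A1 meets VM tangentially, so LV is at right angles to VM, with radius 8.5, so the center L sits 8.5 in from both sides at L = (-34.3, -14.7). Then |WL| = |L − W| = 37.3.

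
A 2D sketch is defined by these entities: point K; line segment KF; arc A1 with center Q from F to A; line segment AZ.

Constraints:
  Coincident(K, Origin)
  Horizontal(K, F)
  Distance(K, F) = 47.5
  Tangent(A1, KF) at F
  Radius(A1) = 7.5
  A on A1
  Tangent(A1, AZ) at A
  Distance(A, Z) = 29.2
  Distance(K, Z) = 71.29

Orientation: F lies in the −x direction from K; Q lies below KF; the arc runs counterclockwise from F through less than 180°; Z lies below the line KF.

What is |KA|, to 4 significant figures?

54.95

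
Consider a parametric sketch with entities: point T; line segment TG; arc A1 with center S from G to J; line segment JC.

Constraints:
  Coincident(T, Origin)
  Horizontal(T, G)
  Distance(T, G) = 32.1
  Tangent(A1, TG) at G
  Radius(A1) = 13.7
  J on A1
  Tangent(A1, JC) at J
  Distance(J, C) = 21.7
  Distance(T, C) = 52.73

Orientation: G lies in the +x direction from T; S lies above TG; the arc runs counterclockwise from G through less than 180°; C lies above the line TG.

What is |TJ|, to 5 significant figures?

48.595

Checks: T = (0.00, 0.00) ✓; |SJ| = 13.70 ✓; ∠(SJ, JC) = 90.00° ✓; |JC| = 21.70 ✓; |TC| = 52.73 ✓.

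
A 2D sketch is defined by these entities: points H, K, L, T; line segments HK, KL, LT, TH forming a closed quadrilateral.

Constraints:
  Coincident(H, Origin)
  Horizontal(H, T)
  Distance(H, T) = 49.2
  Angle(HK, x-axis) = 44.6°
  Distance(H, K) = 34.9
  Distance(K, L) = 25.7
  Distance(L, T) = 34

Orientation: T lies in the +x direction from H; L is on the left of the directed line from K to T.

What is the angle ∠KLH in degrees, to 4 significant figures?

13.23°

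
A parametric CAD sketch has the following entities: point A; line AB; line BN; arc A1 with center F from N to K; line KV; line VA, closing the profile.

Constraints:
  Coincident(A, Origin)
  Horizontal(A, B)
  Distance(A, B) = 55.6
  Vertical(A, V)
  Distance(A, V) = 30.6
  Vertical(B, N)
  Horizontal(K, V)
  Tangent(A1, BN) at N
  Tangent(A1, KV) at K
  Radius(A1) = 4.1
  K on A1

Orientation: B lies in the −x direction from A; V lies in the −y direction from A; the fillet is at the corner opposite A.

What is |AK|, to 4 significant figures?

59.91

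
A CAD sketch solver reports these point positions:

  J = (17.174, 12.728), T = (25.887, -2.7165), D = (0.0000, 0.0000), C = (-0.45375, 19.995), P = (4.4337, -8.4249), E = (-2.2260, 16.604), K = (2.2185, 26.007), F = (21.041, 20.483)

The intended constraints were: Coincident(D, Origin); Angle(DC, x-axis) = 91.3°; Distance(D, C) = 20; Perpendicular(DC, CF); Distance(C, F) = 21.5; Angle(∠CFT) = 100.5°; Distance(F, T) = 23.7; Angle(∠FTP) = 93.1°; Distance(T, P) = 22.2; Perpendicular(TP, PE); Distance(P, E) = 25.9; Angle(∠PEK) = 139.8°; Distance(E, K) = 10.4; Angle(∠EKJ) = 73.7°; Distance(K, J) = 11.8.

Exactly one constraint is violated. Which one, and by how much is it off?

Distance(K, J) = 11.8 — off by 8.20.

D = (0.00, 0.00) ✓; DC at 91.30° ✓; |DC| = 20.00 ✓; ∠(DC, CF) = 90.00° ✓; |CF| = 21.50 ✓; ∠CFT = 100.5° ✓; |FT| = 23.70 ✓; ∠FTP = 93.10° ✓; |TP| = 22.20 ✓; ∠(TP, PE) = 90.00° ✓; |PE| = 25.90 ✓; ∠PEK = 139.8° ✓; |EK| = 10.40 ✓; ∠EKJ = 73.70° ✓; |KJ| = 20.00 ✗.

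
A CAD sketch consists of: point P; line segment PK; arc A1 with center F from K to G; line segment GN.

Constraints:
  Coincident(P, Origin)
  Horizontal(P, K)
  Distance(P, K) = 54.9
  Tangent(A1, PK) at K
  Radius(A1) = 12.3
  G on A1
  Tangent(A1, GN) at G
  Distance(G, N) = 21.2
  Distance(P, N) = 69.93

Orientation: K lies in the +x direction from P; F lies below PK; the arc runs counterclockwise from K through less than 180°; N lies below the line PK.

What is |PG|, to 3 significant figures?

50.1

Checks: |FG| = 12.30 ✓; ∠(FG, GN) = 90.00° ✓; |GN| = 21.20 ✓; |PN| = 69.93 ✓.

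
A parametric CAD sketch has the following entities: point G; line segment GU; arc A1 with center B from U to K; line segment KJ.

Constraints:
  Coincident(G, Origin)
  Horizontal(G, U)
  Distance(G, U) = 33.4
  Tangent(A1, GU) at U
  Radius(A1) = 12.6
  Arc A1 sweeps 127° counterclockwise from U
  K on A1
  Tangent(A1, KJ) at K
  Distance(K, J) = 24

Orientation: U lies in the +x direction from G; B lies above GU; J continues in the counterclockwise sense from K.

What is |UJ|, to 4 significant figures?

39.59

On A1, U sits at bearing -90° from B; a 127° counterclockwise sweep puts K at bearing 37°, so K = B + 12.6·(cos 37°, sin 37°) = (43.46, 20.18). Since A1 is tangent to KJ there, BK ⟂ KJ, so KJ runs along (−sin 37°, cos 37°); with |KJ| = 24.0, J = (29.02, 39.35). Then |UJ| = |J − U| = 39.59.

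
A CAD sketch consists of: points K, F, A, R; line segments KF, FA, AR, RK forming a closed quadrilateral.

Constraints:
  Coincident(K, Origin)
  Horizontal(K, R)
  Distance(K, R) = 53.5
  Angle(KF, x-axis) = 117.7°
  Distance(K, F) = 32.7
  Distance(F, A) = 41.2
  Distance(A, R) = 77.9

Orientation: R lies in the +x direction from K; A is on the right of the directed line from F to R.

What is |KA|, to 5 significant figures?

26.171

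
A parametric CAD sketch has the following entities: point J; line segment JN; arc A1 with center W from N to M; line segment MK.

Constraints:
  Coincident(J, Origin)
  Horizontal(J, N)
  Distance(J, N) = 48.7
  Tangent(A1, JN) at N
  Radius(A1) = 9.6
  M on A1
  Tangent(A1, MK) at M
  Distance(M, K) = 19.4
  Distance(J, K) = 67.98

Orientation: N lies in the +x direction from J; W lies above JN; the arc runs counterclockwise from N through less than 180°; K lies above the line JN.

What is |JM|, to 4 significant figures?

58.45

Checks: |WM| = 9.600 ✓; ∠(WM, MK) = 90.00° ✓; |MK| = 19.40 ✓; |JK| = 67.98 ✓.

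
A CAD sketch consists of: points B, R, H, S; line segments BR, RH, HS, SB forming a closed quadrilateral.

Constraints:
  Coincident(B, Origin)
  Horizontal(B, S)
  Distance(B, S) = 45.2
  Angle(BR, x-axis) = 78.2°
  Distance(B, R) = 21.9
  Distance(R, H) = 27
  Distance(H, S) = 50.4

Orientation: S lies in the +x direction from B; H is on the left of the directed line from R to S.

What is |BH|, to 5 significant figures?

47.925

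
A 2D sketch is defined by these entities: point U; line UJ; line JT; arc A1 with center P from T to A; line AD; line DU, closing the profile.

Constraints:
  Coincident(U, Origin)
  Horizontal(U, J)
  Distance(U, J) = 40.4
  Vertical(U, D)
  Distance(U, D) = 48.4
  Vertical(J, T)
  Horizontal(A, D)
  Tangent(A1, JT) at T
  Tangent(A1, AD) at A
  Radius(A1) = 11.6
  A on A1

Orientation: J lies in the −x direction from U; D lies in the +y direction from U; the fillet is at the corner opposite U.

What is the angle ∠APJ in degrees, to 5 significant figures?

162.50°

The virtual corner opposite U is at (-40.400, 48.400). Tangency of A1 to JT means the radius PT is perpendicular to JT and since A1 is tangent to AD there, PA ⟂ AD, with radius 11.6, so the center P sits 11.6 in from both sides at P = (-28.800, 36.800). That places the tangent points at T = (-40.400, 36.800) on JT and A = (-28.800, 48.400) on AD. Then cos ∠APJ = PA·PJ / (|PA||PJ|), giving 162.50°.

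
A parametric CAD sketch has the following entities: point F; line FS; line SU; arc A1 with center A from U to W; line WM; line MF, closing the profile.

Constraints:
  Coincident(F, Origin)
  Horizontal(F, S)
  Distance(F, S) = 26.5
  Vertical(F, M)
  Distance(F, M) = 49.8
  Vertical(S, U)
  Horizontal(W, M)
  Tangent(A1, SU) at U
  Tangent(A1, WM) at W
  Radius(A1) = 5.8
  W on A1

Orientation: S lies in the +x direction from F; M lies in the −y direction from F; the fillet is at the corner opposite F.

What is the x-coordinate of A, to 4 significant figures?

20.70

F is at the origin; F and S share the same y with |FS| = 26.5 and S on the +x side, so S = (26.50, 0.000). FM is vertical with |FM| = 49.8 and M on the −y side, so M = (0.000, -49.80). The virtual corner opposite F is at (26.50, -49.80). Tangency of A1 to SU means the radius AU is perpendicular to SU and the tangent condition forces AW to be normal to WM, with radius 5.8, so the center A sits 5.8 in from both sides at A = (20.70, -44.00). So A.x = 20.70.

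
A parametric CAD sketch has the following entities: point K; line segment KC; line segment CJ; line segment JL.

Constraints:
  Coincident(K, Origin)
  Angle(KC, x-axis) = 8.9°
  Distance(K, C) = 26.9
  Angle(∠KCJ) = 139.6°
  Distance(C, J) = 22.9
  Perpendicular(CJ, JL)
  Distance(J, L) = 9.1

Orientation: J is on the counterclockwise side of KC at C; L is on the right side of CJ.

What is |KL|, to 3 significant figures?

50.9

K is at the origin; KC runs at 8.9° with length 26.9, so C = 26.9·(cos 8.9°, sin 8.9°) = (26.6, 4.16). ∠KCJ = 139.6°, so CJ runs at 8.9° + (180° − 139.6°) = 49.3° from the x-axis; with |CJ| = 22.9, J = C + 22.9·(cos 49.3°, sin 49.3°) = (41.5, 21.5). CJ ⟂ JL; with |JL| = 9.1 on the right of CJ, L = J + 9.1·(0.758, -0.652) = (48.4, 15.6). Then |KL| = |L − K| = 50.9.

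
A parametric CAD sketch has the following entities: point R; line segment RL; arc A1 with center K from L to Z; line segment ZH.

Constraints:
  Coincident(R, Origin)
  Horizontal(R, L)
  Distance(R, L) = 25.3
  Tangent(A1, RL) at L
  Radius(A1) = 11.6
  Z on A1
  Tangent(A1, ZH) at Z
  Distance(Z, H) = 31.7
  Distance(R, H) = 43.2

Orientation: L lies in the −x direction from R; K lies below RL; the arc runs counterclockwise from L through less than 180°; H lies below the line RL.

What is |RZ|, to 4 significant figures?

38.86

R is at the origin; R and L share the same y with |RL| = 25.3 and L on the −x side, so L = (-25.30, 0.000). The tangent condition forces KL to be normal to RL, so K = L + (0, -11.6) = (-25.30, -11.60). Since KZ ⟂ ZH (tangency), |KH| = √(11.6² + 31.7²) = 33.76 regardless of where Z sits on A1. So H lies on both circle(R, 43.2) and circle(K, 33.76); the below-RL intersection is H = (-10.45, -41.92). Z is the foot of the tangent from H: Z = (-33.33, -19.97).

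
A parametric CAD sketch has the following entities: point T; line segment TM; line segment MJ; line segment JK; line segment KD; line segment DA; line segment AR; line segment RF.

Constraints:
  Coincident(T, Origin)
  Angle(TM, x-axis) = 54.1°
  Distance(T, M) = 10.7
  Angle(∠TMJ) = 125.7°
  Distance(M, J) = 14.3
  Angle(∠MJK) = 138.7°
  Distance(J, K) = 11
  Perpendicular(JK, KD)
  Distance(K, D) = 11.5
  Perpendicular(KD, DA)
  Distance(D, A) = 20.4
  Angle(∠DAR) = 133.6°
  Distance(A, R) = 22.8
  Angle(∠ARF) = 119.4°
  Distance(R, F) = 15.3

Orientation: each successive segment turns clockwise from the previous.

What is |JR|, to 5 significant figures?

25.618

T is at the origin; TM runs at 54.1° with length 10.7, so M = (6.2742, 8.6674). ∠TMJ = 125.7° gives MJ at -0.20000° from the x-axis; with |MJ| = 14.3, J = (20.574, 8.6175). ∠MJK = 138.7° gives JK at -41.500° from the x-axis; with |JK| = 11.0, K = (28.813, 1.3287). The perpendicularity gives KD at right angles to JK, so KD runs at -131.50°; with |KD| = 11.5, D = (21.192, -7.2843). KD ⟂ DA, so DA runs at 138.50°; with |DA| = 20.4, A = (5.9138, 6.2332). ∠DAR = 133.6° gives AR at 92.100° from the x-axis; with |AR| = 22.8, R = (5.0783, 29.018). Then |JR| = |R − J| = 25.618.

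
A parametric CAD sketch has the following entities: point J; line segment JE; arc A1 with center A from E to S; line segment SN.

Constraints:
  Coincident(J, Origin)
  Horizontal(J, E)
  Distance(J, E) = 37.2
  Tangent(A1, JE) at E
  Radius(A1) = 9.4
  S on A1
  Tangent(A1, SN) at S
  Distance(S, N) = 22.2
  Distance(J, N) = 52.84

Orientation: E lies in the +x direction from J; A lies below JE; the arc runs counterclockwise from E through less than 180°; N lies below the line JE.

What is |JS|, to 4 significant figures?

32.62

Checks: |AS| = 9.400 ✓; ∠(AS, SN) = 90.00° ✓; |SN| = 22.20 ✓; |JN| = 52.84 ✓.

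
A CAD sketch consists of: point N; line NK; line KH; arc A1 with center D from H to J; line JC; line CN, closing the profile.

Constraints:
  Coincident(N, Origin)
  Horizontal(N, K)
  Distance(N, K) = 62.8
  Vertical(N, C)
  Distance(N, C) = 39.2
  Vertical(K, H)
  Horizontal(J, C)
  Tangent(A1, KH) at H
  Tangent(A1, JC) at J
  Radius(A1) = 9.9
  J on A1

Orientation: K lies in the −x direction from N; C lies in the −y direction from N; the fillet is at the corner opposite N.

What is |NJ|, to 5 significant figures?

65.841

The virtual corner opposite N is at (-62.800, -39.200). Tangency of A1 to KH means the radius DH is perpendicular to KH and tangency of A1 to JC means the radius DJ is perpendicular to JC, with radius 9.9, so the center D sits 9.9 in from both sides at D = (-52.900, -29.300). That places the tangent points at H = (-62.800, -29.300) on KH and J = (-52.900, -39.200) on JC. Then |NJ| = |J − N| = 65.841.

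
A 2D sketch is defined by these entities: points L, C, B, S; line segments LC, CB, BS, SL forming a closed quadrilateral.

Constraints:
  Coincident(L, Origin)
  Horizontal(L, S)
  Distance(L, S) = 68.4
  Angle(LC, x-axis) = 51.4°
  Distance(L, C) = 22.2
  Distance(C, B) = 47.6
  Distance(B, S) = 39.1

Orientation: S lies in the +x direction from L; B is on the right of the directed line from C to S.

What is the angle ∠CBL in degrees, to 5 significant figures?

27.633°

L is at the origin; LS is horizontal with |LS| = 68.4 and S in +x, so S = (68.4, 0). LC runs at 51.4° with |LC| = 22.2, so C = (13.850, 17.350). B is determined by |CB| = 47.6 and |BS| = 39.1 together: it lies at the intersection of circle(C, 47.6) and circle(S, 39.1). With |CS| = 57.242, the foot of the radical line on CS is 35.058 from C and the perpendicular offset is √(47.6² − 35.058²) = 32.197. Taking the right-of-CS solution: B = (37.501, -23.959).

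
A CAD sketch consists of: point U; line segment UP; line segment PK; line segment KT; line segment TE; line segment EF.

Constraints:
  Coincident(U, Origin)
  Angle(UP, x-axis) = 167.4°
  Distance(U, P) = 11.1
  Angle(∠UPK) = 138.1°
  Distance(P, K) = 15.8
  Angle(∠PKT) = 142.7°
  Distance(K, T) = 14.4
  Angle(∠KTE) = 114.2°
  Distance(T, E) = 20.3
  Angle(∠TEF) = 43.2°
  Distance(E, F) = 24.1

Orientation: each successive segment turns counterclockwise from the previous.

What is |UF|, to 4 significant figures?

18.83

U is at the origin; UP runs at 167.4° with length 11.1, so P = (-10.83, 2.421). ∠UPK = 138.1° gives PK at -150.7° from the x-axis; with |PK| = 15.8, K = (-24.61, -5.311). ∠PKT = 142.7° gives KT at -113.4° from the x-axis; with |KT| = 14.4, T = (-30.33, -18.53). ∠KTE = 114.2° gives TE at -47.60° from the x-axis; with |TE| = 20.3, E = (-16.64, -33.52). ∠TEF = 43.2° gives EF at 89.20° from the x-axis; with |EF| = 24.1, F = (-16.31, -9.420). Then |UF| = |F − U| = 18.83.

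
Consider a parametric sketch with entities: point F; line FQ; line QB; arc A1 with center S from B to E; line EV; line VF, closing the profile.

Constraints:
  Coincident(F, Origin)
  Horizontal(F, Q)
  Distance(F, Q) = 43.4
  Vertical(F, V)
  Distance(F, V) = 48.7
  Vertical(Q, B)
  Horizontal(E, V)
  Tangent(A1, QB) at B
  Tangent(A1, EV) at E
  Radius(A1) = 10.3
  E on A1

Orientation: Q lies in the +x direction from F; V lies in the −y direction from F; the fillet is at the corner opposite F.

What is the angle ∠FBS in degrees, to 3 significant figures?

41.5°

F is at the origin; FQ is horizontal with |FQ| = 43.4 and Q on the +x side, so Q = (43.4, 0.00). FV is vertical with |FV| = 48.7 and V on the −y side, so V = (0.00, -48.7). The virtual corner opposite F is at (43.4, -48.7). Since A1 is tangent to QB there, SB ⟂ QB and since A1 is tangent to EV there, SE ⟂ EV, with radius 10.3, so the center S sits 10.3 in from both sides at S = (33.1, -38.4). That places the tangent points at B = (43.4, -38.4) on QB and E = (33.1, -48.7) on EV. Then cos ∠FBS = BF·BS / (|BF||BS|), giving 41.5°.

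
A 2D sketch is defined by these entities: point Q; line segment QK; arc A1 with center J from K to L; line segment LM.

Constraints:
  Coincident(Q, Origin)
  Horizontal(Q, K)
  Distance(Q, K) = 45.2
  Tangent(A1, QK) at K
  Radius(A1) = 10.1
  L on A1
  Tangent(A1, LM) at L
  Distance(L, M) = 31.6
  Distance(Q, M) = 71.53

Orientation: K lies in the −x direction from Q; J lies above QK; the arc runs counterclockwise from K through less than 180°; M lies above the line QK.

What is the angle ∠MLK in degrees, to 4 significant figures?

113.7°

Q is at the origin; QK is horizontal with |QK| = 45.2 and K on the −x side, so K = (-45.20, 0.000). Since A1 is tangent to QK there, JK ⟂ QK, so J = K + (0, 10.1) = (-45.20, 10.10). Since JL ⟂ LM (tangency), |JM| = √(10.1² + 31.6²) = 33.17 regardless of where L sits on A1. So M lies on both circle(Q, 71.53) and circle(J, 33.17); the above-QK intersection is M = (-59.17, 40.19). L is the foot of the tangent from M: L = (-37.77, 16.94).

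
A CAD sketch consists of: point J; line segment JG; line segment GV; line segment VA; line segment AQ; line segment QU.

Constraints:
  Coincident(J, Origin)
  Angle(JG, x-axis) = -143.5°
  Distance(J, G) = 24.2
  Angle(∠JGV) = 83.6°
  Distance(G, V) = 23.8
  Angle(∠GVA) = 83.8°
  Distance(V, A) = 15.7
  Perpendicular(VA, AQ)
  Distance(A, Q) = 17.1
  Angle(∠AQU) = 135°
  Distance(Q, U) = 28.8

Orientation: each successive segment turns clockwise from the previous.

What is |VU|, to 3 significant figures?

37.8

VA is perpendicular to AQ, so AQ runs at -66.1°; with |AQ| = 17.1, Q = (-10.1, -3.08). ∠AQU = 135.0° gives QU at -111° from the x-axis; with |QU| = 28.8, U = (-20.5, -29.9). Then |VU| = |U − V| = 37.8.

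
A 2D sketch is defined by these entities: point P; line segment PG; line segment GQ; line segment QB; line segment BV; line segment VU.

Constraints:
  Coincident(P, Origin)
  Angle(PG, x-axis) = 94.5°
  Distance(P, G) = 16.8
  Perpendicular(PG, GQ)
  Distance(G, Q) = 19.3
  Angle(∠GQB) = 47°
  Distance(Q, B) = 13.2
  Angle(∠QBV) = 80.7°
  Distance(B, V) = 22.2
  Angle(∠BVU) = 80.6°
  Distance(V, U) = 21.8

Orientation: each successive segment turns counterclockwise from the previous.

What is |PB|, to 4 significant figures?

12.53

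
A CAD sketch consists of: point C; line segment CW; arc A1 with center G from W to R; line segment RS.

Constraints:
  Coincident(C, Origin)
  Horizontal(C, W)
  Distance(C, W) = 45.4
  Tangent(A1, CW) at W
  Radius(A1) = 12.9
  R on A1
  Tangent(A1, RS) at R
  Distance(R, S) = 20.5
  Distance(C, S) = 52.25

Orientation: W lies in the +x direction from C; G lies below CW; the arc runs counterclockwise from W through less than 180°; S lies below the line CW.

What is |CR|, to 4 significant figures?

36.61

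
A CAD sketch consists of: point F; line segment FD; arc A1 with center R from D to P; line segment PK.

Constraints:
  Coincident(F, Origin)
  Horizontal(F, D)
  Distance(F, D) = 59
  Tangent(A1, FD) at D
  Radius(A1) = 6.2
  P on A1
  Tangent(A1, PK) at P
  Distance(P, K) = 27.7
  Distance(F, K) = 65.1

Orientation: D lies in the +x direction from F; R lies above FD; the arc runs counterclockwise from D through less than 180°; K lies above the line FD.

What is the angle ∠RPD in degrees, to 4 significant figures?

34.95°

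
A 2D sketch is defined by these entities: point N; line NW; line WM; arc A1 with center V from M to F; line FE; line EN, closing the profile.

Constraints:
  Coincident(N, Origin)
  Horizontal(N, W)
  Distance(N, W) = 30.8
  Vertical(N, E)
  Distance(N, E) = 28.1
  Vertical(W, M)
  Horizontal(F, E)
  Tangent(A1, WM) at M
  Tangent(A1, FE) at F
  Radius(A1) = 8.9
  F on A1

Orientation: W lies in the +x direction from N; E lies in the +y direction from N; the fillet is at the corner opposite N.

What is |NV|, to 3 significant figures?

29.1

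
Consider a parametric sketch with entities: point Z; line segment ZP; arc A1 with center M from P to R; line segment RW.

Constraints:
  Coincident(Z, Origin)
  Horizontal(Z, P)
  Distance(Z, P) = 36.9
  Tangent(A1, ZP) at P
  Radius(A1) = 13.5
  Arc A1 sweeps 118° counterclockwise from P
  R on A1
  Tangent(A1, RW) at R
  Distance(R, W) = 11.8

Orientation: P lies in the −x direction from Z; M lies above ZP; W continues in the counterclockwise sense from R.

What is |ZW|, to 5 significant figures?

42.976

On A1, P sits at bearing -90° from M; a 118° counterclockwise sweep puts R at bearing 28°, so R = M + 13.5·(cos 28°, sin 28°) = (-24.980, 19.838). Tangency of A1 to RW means the radius MR is perpendicular to RW, so RW runs along (−sin 28°, cos 28°); with |RW| = 11.8, W = (-30.520, 30.257). Then |ZW| = |W − Z| = 42.976.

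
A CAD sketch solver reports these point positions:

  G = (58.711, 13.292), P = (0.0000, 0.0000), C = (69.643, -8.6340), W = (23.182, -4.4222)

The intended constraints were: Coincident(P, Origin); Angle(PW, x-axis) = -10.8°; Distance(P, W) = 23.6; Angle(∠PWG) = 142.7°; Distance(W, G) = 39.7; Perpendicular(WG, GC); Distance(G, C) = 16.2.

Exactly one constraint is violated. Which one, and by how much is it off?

Distance(G, C) = 16.2 — off by 8.30.

P = (0.00, 0.00) ✓; PW at -10.80° ✓; |PW| = 23.60 ✓; ∠PWG = 142.7° ✓; |WG| = 39.70 ✓; ∠(WG, GC) = 90.00° ✓; |GC| = 24.50 ✗.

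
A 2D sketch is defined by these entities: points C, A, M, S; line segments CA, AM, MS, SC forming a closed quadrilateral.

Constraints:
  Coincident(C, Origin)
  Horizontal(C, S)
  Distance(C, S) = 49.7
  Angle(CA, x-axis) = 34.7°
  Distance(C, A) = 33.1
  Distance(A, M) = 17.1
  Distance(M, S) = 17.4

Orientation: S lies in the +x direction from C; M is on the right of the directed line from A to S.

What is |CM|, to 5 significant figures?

32.594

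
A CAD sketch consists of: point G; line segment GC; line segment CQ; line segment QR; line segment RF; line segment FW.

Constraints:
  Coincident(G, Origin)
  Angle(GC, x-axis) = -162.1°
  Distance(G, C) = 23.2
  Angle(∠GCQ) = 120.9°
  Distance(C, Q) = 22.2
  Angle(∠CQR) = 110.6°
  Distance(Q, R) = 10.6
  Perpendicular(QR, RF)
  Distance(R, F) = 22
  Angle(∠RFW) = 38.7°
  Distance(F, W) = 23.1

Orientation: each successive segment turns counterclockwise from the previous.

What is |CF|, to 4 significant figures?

18.45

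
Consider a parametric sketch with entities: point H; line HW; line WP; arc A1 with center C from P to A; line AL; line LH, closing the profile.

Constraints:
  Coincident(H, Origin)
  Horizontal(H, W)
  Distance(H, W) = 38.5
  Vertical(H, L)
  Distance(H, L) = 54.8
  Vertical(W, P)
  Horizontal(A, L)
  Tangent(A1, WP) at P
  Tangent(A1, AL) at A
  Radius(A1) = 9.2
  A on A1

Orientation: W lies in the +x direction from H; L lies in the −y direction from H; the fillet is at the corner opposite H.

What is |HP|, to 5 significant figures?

59.679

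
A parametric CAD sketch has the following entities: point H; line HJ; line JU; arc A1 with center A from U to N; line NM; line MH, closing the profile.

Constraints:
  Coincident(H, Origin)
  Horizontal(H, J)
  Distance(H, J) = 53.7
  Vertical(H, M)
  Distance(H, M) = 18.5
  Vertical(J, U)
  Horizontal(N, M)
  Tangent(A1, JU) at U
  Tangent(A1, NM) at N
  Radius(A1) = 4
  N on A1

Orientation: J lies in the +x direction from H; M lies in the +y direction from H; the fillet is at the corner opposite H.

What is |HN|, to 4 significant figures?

53.03

The virtual corner opposite H is at (53.70, 18.50). Tangency of A1 to JU means the radius AU is perpendicular to JU and tangency of A1 to NM means the radius AN is perpendicular to NM, with radius 4.0, so the center A sits 4.0 in from both sides at A = (49.70, 14.50). That places the tangent points at U = (53.70, 14.50) on JU and N = (49.70, 18.50) on NM. Then |HN| = |N − H| = 53.03.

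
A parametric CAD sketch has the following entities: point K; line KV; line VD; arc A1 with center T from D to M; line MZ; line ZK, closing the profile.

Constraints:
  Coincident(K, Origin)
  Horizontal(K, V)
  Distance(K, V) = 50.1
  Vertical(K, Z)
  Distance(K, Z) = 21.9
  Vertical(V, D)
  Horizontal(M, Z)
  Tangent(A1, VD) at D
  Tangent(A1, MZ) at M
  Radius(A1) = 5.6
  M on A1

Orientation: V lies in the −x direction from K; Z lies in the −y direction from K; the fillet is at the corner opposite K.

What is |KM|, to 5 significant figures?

49.597

K is at the origin; KV is horizontal with |KV| = 50.1 and V on the −x side, so V = (-50.100, 0.0000). KZ is vertical with |KZ| = 21.9 and Z on the −y side, so Z = (0.0000, -21.900). The virtual corner opposite K is at (-50.100, -21.900). Tangency of A1 to VD means the radius TD is perpendicular to VD and tangency of A1 to MZ means the radius TM is perpendicular to MZ, with radius 5.6, so the center T sits 5.6 in from both sides at T = (-44.500, -16.300). That places the tangent points at D = (-50.100, -16.300) on VD and M = (-44.500, -21.900) on MZ. Then |KM| = |M − K| = 49.597.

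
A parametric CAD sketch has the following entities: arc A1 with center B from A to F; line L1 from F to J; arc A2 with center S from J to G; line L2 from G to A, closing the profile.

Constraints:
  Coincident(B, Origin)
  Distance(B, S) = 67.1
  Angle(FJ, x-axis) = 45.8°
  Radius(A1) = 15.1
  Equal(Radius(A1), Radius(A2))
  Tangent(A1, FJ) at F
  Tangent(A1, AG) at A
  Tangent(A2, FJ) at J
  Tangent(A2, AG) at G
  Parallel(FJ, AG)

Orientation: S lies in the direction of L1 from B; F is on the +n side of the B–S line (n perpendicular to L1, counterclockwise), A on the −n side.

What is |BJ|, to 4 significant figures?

68.78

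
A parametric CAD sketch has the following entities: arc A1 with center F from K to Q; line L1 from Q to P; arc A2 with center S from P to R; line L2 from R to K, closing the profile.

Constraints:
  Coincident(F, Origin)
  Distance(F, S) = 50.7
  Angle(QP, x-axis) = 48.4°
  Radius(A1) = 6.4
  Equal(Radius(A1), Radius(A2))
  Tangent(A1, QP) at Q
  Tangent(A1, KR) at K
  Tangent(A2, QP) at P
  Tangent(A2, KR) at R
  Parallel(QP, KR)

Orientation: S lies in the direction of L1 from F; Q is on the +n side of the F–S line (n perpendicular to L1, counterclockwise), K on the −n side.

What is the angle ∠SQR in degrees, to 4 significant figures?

6.975°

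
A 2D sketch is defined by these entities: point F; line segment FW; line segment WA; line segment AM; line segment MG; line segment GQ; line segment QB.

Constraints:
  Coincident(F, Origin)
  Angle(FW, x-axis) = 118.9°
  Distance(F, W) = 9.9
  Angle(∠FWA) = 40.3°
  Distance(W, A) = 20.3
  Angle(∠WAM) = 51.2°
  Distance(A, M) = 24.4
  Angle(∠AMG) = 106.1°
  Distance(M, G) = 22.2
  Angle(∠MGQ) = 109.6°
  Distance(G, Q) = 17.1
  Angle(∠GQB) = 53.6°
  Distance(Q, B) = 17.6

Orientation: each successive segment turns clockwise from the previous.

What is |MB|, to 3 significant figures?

15.6

F is at the origin; FW runs at 118.9° with length 9.9, so W = (-4.78, 8.67). ∠FWA = 40.3° gives WA at -20.8° from the x-axis; with |WA| = 20.3, A = (14.2, 1.46). ∠WAM = 51.2° gives AM at -150° from the x-axis; with |AM| = 24.4, M = (-6.85, -10.9). ∠AMG = 106.1° gives MG at 136° from the x-axis; with |MG| = 22.2, G = (-23.0, 4.39). ∠MGQ = 109.6° gives GQ at 66.1° from the x-axis; with |GQ| = 17.1, Q = (-16.0, 20.0). ∠GQB = 53.6° gives QB at -60.3° from the x-axis; with |QB| = 17.6, B = (-7.31, 4.74). Then |MB| = |B − M| = 15.6.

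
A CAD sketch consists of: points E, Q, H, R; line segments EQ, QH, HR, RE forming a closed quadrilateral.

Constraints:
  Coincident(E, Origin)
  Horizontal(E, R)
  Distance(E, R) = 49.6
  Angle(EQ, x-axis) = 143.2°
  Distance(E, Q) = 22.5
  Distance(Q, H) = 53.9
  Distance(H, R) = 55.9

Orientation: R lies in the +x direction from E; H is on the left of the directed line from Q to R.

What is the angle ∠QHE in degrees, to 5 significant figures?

24.096°

Checks: E.y = 0.00, R.y = 0.00 ✓; |QH| = 53.90 ✓; |HR| = 55.90 ✓.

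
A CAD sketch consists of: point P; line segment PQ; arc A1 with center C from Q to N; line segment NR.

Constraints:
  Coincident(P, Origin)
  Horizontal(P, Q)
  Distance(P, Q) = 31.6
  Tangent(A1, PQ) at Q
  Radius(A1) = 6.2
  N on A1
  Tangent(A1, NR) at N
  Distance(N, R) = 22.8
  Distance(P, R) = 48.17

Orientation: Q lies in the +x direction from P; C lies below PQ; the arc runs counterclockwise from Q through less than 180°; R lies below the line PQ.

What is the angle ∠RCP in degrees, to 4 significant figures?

118.5°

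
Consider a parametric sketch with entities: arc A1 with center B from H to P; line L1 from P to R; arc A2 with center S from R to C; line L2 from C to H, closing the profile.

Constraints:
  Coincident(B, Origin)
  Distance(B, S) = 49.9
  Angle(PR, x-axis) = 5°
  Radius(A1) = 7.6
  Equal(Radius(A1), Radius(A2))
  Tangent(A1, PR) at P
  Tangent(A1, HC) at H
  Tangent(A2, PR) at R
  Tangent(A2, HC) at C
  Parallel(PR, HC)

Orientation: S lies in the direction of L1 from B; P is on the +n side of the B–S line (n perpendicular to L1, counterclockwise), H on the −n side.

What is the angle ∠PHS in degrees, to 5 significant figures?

81.340°

B is at the origin and S lies 49.9 along u from B, so S = 49.9·u = (49.710, 4.3491). Tangency of A1 to both parallel lines with radius 7.6 puts P and H at B ± 7.6·n: P = (-0.66238, 7.5711), H = (0.66238, -7.5711). Then cos ∠PHS = HP·HS / (|HP||HS|), giving 81.340°.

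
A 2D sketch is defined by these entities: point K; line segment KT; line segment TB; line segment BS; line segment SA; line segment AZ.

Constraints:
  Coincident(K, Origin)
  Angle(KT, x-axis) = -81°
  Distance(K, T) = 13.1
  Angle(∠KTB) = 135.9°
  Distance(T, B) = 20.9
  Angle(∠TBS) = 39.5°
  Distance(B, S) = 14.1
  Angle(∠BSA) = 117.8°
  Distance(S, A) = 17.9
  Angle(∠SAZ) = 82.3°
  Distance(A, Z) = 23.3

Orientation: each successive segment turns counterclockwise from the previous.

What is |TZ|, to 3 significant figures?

18.8

∠BSA = 117.8° gives SA at 166° from the x-axis; with |SA| = 17.9, A = (-1.91, -7.39). ∠SAZ = 82.3° gives AZ at -96.5° from the x-axis; with |AZ| = 23.3, Z = (-4.54, -30.5). Then |TZ| = |Z − T| = 18.8.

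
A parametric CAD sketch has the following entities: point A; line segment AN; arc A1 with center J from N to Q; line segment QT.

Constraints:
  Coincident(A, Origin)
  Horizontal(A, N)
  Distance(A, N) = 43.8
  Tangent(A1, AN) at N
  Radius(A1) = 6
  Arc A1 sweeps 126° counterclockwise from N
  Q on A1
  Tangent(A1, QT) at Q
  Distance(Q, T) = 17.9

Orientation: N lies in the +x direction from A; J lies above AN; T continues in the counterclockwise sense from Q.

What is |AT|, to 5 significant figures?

45.061

A is at the origin; AN is horizontal with |AN| = 43.8 and N on the +x side, so N = (43.800, 0.0000). Tangency of A1 to AN means the radius JN is perpendicular to AN, so J = N + (0, 6) = (43.800, 6.0000). On A1, N sits at bearing -90° from J; a 126° counterclockwise sweep puts Q at bearing 36°, so Q = J + 6.0·(cos 36°, sin 36°) = (48.654, 9.5267). Tangency of A1 to QT means the radius JQ is perpendicular to QT, so QT runs along (−sin 36°, cos 36°); with |QT| = 17.9, T = (38.133, 24.008). Then |AT| = |T − A| = 45.061.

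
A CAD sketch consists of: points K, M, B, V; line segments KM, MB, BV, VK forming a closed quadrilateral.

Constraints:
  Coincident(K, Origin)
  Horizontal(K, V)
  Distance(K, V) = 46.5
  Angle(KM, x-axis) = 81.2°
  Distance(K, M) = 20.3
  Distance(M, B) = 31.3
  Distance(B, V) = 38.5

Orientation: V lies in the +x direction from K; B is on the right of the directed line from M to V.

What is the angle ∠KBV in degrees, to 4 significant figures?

115.9°

Checks: |MB| = 31.30 ✓; |BV| = 38.50 ✓.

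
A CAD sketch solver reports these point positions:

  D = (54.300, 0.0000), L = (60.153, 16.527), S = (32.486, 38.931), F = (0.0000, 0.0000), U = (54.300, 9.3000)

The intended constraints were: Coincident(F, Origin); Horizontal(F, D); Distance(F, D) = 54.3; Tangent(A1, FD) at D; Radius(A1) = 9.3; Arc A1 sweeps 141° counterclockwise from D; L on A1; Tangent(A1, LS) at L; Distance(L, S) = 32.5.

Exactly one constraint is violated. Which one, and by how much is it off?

Distance(L, S) = 32.5 — off by 3.10.

F = (0.00, 0.00) ✓; F.y = 0.00, D.y = 0.00 ✓; |FD| = 54.30 ✓; ∠(UD, DF) = 90.00° ✓; |UD| = 9.300 ✓; bearing(U→L) − bearing(U→D) = 141.0° ✓; |UL| = 9.300 ✓; ∠(UL, LS) = 90.00° ✓; |LS| = 35.60 ✗.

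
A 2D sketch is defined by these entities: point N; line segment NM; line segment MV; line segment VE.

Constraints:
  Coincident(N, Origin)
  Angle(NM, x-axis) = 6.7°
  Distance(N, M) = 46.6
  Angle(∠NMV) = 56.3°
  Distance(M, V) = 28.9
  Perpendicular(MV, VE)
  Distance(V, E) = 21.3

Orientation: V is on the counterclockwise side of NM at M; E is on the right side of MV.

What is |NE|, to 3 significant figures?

60.1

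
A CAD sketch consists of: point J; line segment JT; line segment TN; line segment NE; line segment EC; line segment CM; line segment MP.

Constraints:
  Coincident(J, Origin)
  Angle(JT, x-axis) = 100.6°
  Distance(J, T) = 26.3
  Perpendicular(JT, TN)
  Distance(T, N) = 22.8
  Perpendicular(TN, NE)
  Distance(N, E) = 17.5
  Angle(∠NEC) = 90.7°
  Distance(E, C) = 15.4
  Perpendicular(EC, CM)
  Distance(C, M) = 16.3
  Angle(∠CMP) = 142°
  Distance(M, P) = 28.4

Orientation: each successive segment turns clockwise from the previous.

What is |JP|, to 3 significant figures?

53.4

EC is perpendicular to CM, so CM runs at 101°; with |CM| = 16.3, M = (2.50, 25.8). ∠CMP = 142.0° gives MP at 63.3° from the x-axis; with |MP| = 28.4, P = (15.3, 51.2). Then |JP| = |P − J| = 53.4.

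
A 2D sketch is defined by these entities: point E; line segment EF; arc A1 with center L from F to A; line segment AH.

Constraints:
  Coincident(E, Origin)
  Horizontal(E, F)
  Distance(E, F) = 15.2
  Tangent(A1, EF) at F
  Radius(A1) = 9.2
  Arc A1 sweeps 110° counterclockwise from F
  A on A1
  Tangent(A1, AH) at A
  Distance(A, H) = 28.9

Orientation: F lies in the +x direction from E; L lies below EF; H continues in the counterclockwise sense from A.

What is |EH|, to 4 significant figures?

42.79

E is at the origin; EF is horizontal with |EF| = 15.2 and F on the +x side, so F = (15.20, 0.000). The tangent condition forces LF to be normal to EF, so L = F + (0, -9.2) = (15.20, -9.200). On A1, F sits at bearing 90° from L; a 110° counterclockwise sweep puts A at bearing 200°, so A = L + 9.2·(cos 200°, sin 200°) = (6.555, -12.35). Since A1 is tangent to AH there, LA ⟂ AH, so AH runs along (−sin 200°, cos 200°); with |AH| = 28.9, H = (16.44, -39.50). Then |EH| = |H − E| = 42.79.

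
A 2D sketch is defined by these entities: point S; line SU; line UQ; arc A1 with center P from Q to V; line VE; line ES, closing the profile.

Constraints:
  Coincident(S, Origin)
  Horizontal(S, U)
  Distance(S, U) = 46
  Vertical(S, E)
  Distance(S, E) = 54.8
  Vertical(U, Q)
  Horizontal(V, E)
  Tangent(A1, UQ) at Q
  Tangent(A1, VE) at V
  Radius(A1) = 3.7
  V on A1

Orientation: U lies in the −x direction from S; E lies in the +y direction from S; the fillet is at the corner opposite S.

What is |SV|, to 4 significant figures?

69.23

The virtual corner opposite S is at (-46.00, 54.80). The tangent condition forces PQ to be normal to UQ and tangency of A1 to VE means the radius PV is perpendicular to VE, with radius 3.7, so the center P sits 3.7 in from both sides at P = (-42.30, 51.10). That places the tangent points at Q = (-46.00, 51.10) on UQ and V = (-42.30, 54.80) on VE. Then |SV| = |V − S| = 69.23.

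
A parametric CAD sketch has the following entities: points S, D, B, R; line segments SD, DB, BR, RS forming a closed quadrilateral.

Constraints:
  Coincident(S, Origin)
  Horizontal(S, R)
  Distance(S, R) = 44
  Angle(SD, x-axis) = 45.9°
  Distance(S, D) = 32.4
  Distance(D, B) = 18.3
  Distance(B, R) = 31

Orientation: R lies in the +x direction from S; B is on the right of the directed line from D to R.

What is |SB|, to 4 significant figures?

15.59

Checks: |DB| = 18.30 ✓; |BR| = 31.00 ✓.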